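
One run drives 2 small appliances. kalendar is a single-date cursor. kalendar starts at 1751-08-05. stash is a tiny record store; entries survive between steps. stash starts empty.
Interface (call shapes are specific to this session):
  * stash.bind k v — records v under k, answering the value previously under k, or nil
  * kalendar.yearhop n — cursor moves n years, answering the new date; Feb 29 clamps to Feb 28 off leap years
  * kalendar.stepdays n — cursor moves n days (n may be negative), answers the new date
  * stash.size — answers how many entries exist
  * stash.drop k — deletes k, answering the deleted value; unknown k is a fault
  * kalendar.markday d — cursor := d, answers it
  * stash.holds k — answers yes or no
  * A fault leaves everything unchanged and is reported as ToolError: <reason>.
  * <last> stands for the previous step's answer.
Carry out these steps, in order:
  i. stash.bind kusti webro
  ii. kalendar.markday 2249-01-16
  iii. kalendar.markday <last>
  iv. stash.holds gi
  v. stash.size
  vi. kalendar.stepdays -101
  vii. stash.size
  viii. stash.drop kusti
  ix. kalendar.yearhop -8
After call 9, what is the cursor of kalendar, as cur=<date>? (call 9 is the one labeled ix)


Answer: cur=2240-10-07

Derivation:
·→ bind(k='kusti', v='webro')
·← nil
·→ markday(d='2249-01-16')
·← 2249-01-16
·→ markday(d='<last>')
·← 2249-01-16
·→ holds(k='gi')
·← no
·→ size()
·← 1
·→ stepdays(n='-101')
·← 2248-10-07
·→ size()
·← 1
·→ drop(k='kusti')
·← webro
·→ yearhop(n='-8')
·← 2240-10-07


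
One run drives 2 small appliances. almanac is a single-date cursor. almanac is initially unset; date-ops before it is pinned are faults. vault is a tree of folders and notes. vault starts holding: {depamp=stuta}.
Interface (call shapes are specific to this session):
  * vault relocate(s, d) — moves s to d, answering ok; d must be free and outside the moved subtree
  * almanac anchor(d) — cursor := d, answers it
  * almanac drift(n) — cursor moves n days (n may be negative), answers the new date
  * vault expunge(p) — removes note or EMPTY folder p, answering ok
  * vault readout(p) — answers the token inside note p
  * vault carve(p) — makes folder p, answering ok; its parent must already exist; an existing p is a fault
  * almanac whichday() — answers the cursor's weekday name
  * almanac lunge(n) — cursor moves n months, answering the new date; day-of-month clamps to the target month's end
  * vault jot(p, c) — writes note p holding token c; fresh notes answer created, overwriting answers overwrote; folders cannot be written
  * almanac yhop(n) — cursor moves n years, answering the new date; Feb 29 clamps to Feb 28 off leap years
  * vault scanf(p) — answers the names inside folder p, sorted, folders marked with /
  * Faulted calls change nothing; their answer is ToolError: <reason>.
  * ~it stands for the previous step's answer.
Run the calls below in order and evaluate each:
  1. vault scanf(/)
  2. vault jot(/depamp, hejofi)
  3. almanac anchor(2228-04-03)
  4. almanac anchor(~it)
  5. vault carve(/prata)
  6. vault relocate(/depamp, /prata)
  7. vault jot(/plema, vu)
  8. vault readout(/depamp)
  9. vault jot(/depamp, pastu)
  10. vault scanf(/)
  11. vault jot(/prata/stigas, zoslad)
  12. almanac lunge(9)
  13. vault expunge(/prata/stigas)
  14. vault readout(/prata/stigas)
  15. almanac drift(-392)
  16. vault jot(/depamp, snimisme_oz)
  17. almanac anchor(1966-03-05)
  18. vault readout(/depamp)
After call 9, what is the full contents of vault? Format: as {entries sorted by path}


Answer: {depamp=pastu, plema=vu, prata/}

Derivation:
·→ vault scanf(p='/')
·← [depamp]
·→ vault jot(p='/depamp', c='hejofi')
·← overwrote
·→ almanac anchor(d='2228-04-03')
·← 2228-04-03
·→ almanac anchor(d='~it')
·← 2228-04-03
·→ vault carve(p='/prata')
·← ok
·→ vault relocate(s='/depamp', d='/prata')
·← ToolError: exists
·→ vault jot(p='/plema', c='vu')
·← created
·→ vault readout(p='/depamp')
·← hejofi
·→ vault jot(p='/depamp', c='pastu')
·← overwrote
·→ vault scanf(p='/')
·← [depamp, plema, prata/]
·→ vault jot(p='/prata/stigas', c='zoslad')
·← created
·→ almanac lunge(n='9')
·← 2229-01-03
·→ vault expunge(p='/prata/stigas')
·← ok
·→ vault readout(p='/prata/stigas')
·← ToolError: not found
·→ almanac drift(n='-392')
·← 2227-12-08
·→ vault jot(p='/depamp', c='snimisme_oz')
·← overwrote
·→ almanac anchor(d='1966-03-05')
·← 1966-03-05
·→ vault readout(p='/depamp')
·← snimisme_oz


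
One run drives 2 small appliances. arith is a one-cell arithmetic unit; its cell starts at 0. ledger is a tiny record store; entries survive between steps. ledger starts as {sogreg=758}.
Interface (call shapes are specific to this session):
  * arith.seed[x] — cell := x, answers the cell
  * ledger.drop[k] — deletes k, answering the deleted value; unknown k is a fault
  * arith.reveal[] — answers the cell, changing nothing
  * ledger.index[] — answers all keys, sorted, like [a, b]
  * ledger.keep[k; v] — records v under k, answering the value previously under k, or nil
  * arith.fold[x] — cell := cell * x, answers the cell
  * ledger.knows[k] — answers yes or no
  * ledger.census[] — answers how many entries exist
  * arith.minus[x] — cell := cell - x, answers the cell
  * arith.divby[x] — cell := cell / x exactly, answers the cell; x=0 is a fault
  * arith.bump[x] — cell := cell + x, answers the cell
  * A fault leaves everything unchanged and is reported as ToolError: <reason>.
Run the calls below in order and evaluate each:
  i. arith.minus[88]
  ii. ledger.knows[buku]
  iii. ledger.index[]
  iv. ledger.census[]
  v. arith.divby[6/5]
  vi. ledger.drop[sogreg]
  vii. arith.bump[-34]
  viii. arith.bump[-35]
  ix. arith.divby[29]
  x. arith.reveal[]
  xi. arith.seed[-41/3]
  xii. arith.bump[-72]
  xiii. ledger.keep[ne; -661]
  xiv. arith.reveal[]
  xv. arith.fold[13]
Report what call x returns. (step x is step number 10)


Answer: -427/87

Derivation:
I call arith.minus passing x='88', which returns -88.
Invoking ledger.knows passing k='buku': no.
Next I call ledger.index(), and observe [sogreg].
I call ledger.census(): 1.
I run arith.divby passing x='6/5', giving -220/3.
Invoking ledger.drop passing k='sogreg', giving 758.
I try arith.bump passing x='-34', → -322/3.
Using arith.bump passing x='-35': -427/3.
I try arith.divby passing x='29', and get -427/87.
Now I run arith.reveal(), yielding -427/87.
I use arith.seed passing x='-41/3', and see -41/3.
I run arith.bump passing x='-72', giving -257/3.
Next I call ledger.keep passing k='ne', v='-661': nil.
I run arith.reveal, and observe -257/3.
I call arith.fold passing x='13': -3341/3.


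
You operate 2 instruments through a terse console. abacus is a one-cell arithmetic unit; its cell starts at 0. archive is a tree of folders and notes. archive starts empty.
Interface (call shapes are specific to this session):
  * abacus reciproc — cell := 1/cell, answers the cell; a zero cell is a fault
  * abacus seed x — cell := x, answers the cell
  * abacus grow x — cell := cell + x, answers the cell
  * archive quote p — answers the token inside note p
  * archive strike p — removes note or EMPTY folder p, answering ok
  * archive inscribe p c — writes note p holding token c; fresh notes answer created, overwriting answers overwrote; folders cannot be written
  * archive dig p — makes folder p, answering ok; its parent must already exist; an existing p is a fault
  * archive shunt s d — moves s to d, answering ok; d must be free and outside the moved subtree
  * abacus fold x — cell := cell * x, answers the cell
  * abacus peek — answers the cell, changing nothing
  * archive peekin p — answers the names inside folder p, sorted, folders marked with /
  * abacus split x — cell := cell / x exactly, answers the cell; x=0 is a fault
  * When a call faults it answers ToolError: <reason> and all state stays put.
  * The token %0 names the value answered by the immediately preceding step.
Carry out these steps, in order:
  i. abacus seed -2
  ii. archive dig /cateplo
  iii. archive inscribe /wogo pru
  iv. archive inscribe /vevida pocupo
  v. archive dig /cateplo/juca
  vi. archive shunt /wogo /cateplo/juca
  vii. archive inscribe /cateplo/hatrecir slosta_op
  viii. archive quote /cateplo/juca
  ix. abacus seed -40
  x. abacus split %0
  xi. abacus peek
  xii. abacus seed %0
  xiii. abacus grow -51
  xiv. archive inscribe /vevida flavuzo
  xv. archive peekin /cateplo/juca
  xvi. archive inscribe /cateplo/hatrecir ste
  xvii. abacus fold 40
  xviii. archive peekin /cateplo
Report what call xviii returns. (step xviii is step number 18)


I try abacus seed(x='-2'), and get -2.
I run archive dig(p='/cateplo'), → ok.
I invoke archive inscribe(p='/wogo', c='pru'): created.
Calling archive inscribe(p='/vevida', c='pocupo'), — result: created.
Using archive dig(p='/cateplo/juca'), yielding ok.
I try archive shunt(s='/wogo', d='/cateplo/juca'), giving ToolError: exists.
Invoking archive inscribe(p='/cateplo/hatrecir', c='slosta_op'), and see created.
I call archive quote(p='/cateplo/juca'), and get ToolError: is a directory.
I run abacus seed(x='-40'), which returns -40.
Now I run abacus split(x='%0'), which returns 1.
Using abacus peek(), and observe 1.
I run abacus seed(x='%0'), and get 1.
Next I call abacus grow(x='-51'), — result: -50.
I call archive inscribe(p='/vevida', c='flavuzo'), and see overwrote.
I try archive peekin(p='/cateplo/juca'), — result: [].
Next I call archive inscribe(p='/cateplo/hatrecir', c='ste'), and observe overwrote.
Next I call abacus fold(x='40'), and get -2000.
I call archive peekin(p='/cateplo'), → [hatrecir, juca/].

Answer: [hatrecir, juca/]


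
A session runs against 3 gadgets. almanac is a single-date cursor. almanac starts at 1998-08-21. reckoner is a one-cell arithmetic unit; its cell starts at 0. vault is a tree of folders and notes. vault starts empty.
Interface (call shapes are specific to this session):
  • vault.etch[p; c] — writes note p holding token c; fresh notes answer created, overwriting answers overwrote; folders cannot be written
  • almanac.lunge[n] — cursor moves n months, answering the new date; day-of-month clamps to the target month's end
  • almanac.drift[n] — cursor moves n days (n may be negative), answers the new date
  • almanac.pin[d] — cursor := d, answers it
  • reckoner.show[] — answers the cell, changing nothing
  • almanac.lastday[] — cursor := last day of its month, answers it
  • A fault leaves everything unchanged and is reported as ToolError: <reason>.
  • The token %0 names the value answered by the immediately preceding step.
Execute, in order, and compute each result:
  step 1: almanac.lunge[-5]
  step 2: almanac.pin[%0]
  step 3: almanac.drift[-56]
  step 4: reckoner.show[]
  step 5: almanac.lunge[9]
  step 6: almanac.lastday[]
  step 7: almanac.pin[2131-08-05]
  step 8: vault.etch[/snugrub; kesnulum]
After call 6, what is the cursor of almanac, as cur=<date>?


Answer: cur=1998-10-31

Derivation:
·→ almanac.lunge(n=-5)
·← 1998-03-21
·→ almanac.pin(d=%0)
·← 1998-03-21
·→ almanac.drift(n=-56)
·← 1998-01-24
·→ reckoner.show()
·← 0
·→ almanac.lunge(n=9)
·← 1998-10-24
·→ almanac.lastday()
·← 1998-10-31
·→ almanac.pin(d=2131-08-05)
·← 2131-08-05
·→ vault.etch(p=/snugrub, c=kesnulum)
·← created


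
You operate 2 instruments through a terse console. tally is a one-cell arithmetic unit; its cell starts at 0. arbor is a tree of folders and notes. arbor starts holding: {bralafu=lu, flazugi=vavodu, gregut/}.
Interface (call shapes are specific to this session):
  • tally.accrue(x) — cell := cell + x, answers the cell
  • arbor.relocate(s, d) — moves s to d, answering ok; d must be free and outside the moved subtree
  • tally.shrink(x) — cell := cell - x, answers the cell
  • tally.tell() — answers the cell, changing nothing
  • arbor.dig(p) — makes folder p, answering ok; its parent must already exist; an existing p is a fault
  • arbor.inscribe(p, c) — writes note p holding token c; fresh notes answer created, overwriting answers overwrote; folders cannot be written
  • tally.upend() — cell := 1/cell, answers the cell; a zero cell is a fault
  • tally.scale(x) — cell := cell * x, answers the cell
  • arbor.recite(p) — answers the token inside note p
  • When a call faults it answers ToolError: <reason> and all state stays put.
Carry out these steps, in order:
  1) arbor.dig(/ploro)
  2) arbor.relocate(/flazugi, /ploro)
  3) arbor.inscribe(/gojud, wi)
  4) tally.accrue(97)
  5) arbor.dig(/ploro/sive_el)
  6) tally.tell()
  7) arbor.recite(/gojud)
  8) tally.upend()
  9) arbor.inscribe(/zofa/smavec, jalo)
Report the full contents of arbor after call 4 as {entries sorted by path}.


I invoke dig passing p='/ploro': ok.
I run relocate passing s='/flazugi', d='/ploro', and see ToolError: exists.
Now I run inscribe passing p='/gojud', c='wi', → created.
Then accrue passing x='97', yielding 97.
Calling dig passing p='/ploro/sive_el', — result: ok.
I call tell, → 97.
I call recite passing p='/gojud', giving wi.
I call upend(), — result: 1/97.
Invoking inscribe passing p='/zofa/smavec', c='jalo', giving ToolError: no parent.

Answer: {bralafu=lu, flazugi=vavodu, gojud=wi, gregut/, ploro/}


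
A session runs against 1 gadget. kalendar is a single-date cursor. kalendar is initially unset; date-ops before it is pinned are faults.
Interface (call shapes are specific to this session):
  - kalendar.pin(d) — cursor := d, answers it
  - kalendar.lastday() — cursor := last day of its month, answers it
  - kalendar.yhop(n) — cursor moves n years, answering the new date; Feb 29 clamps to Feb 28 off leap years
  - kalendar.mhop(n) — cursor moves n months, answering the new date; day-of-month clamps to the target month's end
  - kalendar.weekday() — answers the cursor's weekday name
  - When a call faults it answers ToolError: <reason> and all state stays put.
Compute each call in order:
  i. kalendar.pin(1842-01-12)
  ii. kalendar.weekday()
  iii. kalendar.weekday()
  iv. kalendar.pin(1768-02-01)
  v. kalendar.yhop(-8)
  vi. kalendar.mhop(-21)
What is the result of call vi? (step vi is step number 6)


Answer: 1758-05-01

Derivation:
> pin 1842-01-12
[out] 1842-01-12
> weekday
[out] Wednesday
> weekday
[out] Wednesday
> pin 1768-02-01
[out] 1768-02-01
> yhop -8
[out] 1760-02-01
> mhop -21
[out] 1758-05-01


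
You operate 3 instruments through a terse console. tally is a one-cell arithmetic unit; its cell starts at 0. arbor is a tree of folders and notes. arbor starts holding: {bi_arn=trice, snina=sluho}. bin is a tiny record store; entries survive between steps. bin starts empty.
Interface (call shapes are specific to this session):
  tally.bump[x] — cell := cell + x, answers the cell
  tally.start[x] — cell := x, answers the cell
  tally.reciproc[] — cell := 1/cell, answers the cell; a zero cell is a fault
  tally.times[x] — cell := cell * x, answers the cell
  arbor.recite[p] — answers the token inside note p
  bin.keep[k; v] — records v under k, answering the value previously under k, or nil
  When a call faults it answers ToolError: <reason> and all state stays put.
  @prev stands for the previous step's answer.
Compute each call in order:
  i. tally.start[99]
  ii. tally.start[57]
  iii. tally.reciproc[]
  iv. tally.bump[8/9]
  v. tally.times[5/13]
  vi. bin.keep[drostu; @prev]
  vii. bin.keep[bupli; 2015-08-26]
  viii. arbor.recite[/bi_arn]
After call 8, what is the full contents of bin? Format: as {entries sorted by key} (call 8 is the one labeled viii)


Answer: {bupli=2015-08-26, drostu=775/2223}

Derivation:
~$ start x=99
= 99
~$ start x=57
= 57
~$ reciproc
= 1/57
~$ bump x=8/9
= 155/171
~$ times x=5/13
= 775/2223
~$ keep k=drostu v=@prev
= nil
~$ keep k=bupli v=2015-08-26
= nil
~$ recite p=/bi_arn
= trice


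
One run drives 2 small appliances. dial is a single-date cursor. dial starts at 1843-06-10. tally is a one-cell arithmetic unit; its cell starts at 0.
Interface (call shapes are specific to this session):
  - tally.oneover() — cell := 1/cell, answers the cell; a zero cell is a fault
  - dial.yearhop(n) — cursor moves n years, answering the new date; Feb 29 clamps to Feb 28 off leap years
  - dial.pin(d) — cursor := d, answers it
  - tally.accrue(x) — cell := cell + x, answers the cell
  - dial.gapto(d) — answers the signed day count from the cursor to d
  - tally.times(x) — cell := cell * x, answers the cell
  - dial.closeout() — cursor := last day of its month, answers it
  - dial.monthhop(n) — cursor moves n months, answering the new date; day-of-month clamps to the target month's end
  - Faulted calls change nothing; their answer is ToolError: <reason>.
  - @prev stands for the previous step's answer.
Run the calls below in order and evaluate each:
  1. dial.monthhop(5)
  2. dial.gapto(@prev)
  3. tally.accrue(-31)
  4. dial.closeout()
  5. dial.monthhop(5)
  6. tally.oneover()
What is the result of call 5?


Answer: 1844-04-30

Derivation:
> dial.monthhop n: 5
:: 1843-11-10
> dial.gapto d: @prev
:: 0
> tally.accrue x: -31
:: -31
> dial.closeout
:: 1843-11-30
> dial.monthhop n: 5
:: 1844-04-30
> tally.oneover
:: -1/31


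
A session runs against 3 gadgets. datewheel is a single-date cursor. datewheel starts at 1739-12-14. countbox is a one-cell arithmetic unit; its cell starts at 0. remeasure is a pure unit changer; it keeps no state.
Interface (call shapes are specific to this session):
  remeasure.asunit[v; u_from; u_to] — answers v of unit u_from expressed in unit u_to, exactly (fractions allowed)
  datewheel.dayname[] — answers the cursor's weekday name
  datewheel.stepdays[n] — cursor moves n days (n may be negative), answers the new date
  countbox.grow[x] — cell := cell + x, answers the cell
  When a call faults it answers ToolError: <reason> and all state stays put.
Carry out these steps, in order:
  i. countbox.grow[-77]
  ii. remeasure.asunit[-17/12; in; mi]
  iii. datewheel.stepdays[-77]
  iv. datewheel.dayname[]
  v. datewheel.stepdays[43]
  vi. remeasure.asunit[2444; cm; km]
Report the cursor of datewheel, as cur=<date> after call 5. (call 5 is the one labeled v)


Answer: cur=1739-11-10

Derivation:
Invoking countbox.grow with x: -77, — result: -77.
Now I run remeasure.asunit with v: -17/12, u_from: in, u_to: mi, and observe -17/760320.
I run datewheel.stepdays with n: -77, yielding 1739-09-28.
I invoke datewheel.dayname(), and see Monday.
Using datewheel.stepdays with n: 43, → 1739-11-10.
I use remeasure.asunit with v: 2444, u_from: cm, u_to: km, and observe 611/25000.


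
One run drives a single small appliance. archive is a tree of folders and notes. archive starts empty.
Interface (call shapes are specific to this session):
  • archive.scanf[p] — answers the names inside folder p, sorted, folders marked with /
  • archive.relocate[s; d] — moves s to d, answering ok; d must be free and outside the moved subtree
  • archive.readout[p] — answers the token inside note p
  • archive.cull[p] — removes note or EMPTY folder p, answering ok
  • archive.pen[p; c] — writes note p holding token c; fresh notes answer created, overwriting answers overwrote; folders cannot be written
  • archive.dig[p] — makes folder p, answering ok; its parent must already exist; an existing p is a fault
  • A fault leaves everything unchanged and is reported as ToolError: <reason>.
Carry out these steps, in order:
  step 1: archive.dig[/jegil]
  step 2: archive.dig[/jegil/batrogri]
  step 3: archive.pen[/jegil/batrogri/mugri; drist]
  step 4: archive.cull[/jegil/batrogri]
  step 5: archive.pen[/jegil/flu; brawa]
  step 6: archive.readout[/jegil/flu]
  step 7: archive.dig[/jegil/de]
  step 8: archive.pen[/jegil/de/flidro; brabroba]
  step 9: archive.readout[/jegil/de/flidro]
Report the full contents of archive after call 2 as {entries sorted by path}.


Answer: {jegil/, jegil/batrogri/}

Derivation:
Act: archive.dig[/jegil]
Obs: ok
Act: archive.dig[/jegil/batrogri]
Obs: ok
Act: archive.pen[/jegil/batrogri/mugri; drist]
Obs: created
Act: archive.cull[/jegil/batrogri]
Obs: ToolError: not empty
Act: archive.pen[/jegil/flu; brawa]
Obs: created
Act: archive.readout[/jegil/flu]
Obs: brawa
Act: archive.dig[/jegil/de]
Obs: ok
Act: archive.pen[/jegil/de/flidro; brabroba]
Obs: created
Act: archive.readout[/jegil/de/flidro]
Obs: brabroba


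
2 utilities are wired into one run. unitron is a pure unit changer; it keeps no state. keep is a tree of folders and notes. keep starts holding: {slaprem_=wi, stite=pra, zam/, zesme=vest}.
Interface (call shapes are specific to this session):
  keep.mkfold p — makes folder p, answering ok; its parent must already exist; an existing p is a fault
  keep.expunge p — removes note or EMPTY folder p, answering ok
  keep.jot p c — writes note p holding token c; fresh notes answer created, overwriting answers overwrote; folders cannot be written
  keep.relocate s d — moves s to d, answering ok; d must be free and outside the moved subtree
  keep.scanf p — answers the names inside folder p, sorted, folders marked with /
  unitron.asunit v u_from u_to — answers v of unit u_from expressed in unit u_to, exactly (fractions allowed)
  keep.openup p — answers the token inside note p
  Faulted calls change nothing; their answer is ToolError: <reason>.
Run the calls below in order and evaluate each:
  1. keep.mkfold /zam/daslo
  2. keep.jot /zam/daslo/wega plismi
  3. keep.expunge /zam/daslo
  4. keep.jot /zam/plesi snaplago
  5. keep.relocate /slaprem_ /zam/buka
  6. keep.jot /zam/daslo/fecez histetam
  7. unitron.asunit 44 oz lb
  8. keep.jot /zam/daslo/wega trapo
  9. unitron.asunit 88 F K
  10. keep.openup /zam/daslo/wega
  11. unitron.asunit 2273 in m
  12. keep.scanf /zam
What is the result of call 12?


[in] keep.mkfold p→/zam/daslo
:: ok
[in] keep.jot p→/zam/daslo/wega c→plismi
:: created
[in] keep.expunge p→/zam/daslo
:: ToolError: not empty
[in] keep.jot p→/zam/plesi c→snaplago
:: created
[in] keep.relocate s→/slaprem_ d→/zam/buka
:: ok
[in] keep.jot p→/zam/daslo/fecez c→histetam
:: created
[in] unitron.asunit v→44 u_from→oz u_to→lb
:: 11/4
[in] keep.jot p→/zam/daslo/wega c→trapo
:: overwrote
[in] unitron.asunit v→88 u_from→F u_to→K
:: 54767/180
[in] keep.openup p→/zam/daslo/wega
:: trapo
[in] unitron.asunit v→2273 u_from→in u_to→m
:: 288671/5000
[in] keep.scanf p→/zam
:: [buka, daslo/, plesi]

Answer: [buka, daslo/, plesi]


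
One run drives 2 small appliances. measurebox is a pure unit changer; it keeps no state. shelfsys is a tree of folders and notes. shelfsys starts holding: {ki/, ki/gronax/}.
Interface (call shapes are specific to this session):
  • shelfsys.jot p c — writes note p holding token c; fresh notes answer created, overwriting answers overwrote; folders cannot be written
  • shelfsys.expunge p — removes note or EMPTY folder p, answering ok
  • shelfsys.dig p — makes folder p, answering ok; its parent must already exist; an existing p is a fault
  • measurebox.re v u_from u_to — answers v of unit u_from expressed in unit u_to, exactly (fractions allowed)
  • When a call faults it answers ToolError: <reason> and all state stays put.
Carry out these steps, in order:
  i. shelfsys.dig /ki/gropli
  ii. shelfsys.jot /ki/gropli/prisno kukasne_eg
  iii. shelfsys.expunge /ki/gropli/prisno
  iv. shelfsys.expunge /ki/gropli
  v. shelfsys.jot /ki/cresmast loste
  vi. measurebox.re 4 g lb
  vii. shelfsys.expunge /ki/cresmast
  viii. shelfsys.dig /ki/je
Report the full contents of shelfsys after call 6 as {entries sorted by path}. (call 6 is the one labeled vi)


Answer: {ki/, ki/cresmast=loste, ki/gronax/}

Derivation:
> dig p: /ki/gropli
  ok
> jot p: /ki/gropli/prisno c: kukasne_eg
  created
> expunge p: /ki/gropli/prisno
  ok
> expunge p: /ki/gropli
  ok
> jot p: /ki/cresmast c: loste
  created
> re v: 4 u_from: g u_to: lb
  400000/45359237
> expunge p: /ki/cresmast
  ok
> dig p: /ki/je
  ok


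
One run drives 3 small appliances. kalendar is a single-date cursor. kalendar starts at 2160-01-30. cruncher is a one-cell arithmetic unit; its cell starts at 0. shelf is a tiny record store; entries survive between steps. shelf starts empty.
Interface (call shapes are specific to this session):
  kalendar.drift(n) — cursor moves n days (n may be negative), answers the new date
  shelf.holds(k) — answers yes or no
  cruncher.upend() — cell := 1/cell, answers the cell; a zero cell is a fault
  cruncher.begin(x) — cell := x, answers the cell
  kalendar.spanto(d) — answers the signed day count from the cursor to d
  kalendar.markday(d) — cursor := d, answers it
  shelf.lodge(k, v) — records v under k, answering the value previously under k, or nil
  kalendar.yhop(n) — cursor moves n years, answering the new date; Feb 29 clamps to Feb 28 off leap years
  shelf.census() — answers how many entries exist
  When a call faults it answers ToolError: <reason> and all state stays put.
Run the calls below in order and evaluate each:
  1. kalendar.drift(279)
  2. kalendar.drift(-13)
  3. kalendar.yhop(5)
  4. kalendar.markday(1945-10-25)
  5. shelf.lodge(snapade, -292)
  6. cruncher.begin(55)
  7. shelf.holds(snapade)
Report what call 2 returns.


Act: kalendar.drift[n='279']
Obs: 2160-11-04
Act: kalendar.drift[n='-13']
Obs: 2160-10-22
Act: kalendar.yhop[n='5']
Obs: 2165-10-22
Act: kalendar.markday[d='1945-10-25']
Obs: 1945-10-25
Act: shelf.lodge[k='snapade'; v='-292']
Obs: nil
Act: cruncher.begin[x='55']
Obs: 55
Act: shelf.holds[k='snapade']
Obs: yes

Answer: 2160-10-22


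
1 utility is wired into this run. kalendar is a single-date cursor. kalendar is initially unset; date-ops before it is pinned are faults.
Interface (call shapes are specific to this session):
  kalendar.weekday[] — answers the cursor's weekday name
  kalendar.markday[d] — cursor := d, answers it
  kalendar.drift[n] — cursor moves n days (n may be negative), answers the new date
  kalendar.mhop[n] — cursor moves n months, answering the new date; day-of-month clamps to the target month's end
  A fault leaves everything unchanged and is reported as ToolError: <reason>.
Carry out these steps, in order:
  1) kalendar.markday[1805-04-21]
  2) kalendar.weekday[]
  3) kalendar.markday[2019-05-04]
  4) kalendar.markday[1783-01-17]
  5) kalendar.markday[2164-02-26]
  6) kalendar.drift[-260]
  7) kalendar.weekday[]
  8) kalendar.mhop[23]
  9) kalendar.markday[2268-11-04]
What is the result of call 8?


-> markday(1805-04-21)
<- 1805-04-21
-> weekday()
<- Sunday
-> markday(2019-05-04)
<- 2019-05-04
-> markday(1783-01-17)
<- 1783-01-17
-> markday(2164-02-26)
<- 2164-02-26
-> drift(-260)
<- 2163-06-11
-> weekday()
<- Saturday
-> mhop(23)
<- 2165-05-11
-> markday(2268-11-04)
<- 2268-11-04

Answer: 2165-05-11


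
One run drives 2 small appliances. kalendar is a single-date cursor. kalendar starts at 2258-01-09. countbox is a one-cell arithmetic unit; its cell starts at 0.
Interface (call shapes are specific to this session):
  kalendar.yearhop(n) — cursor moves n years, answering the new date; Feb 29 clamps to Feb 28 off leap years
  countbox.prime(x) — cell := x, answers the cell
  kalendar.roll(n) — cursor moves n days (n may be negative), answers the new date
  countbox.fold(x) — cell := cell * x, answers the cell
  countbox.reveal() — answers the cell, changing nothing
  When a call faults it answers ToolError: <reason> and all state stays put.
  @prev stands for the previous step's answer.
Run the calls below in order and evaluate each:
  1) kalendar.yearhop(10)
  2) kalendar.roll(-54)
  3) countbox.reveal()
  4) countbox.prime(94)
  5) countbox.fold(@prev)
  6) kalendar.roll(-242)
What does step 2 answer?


I try kalendar.yearhop passing 10, giving 2268-01-09.
I use kalendar.roll passing -54, yielding 2267-11-16.
Then countbox.reveal, and see 0.
I run countbox.prime passing 94, giving 94.
I try countbox.fold passing @prev, — result: 8836.
Then kalendar.roll passing -242, which returns 2267-03-19.

Answer: 2267-11-16


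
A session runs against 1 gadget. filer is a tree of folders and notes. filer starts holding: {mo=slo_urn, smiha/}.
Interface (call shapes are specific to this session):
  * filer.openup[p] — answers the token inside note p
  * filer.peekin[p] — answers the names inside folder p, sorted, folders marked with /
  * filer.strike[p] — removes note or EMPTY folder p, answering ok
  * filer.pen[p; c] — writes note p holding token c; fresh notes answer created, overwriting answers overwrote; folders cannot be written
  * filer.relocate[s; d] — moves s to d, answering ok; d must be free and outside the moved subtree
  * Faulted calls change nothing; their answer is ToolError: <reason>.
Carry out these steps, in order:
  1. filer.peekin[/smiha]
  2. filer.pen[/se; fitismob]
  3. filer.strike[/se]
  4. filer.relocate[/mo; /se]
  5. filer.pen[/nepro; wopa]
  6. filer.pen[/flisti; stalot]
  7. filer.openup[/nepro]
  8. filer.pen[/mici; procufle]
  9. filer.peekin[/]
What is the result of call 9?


Answer: [flisti, mici, nepro, se, smiha/]

Derivation:
Next I call filer.peekin(p→/smiha), yielding [].
Next I call filer.pen(p→/se, c→fitismob), and see created.
Then filer.strike(p→/se), yielding ok.
I use filer.relocate(s→/mo, d→/se), — result: ok.
I use filer.pen(p→/nepro, c→wopa), — result: created.
I run filer.pen(p→/flisti, c→stalot), which returns created.
Then filer.openup(p→/nepro), → wopa.
Then filer.pen(p→/mici, c→procufle), giving created.
Now I run filer.peekin(p→/), yielding [flisti, mici, nepro, se, smiha/].


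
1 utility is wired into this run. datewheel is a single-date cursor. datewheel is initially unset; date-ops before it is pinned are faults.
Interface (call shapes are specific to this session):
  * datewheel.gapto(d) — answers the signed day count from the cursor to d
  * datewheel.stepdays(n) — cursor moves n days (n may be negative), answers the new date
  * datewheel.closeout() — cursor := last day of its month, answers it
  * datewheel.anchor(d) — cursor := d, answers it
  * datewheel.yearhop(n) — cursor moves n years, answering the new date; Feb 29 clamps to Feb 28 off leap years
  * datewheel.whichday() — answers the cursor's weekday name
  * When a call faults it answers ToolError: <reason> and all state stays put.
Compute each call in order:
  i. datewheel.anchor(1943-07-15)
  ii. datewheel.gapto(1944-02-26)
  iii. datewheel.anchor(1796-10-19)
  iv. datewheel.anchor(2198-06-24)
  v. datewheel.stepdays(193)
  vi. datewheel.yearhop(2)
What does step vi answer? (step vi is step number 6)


% anchor d→1943-07-15
= 1943-07-15
% gapto d→1944-02-26
= 226
% anchor d→1796-10-19
= 1796-10-19
% anchor d→2198-06-24
= 2198-06-24
% stepdays n→193
= 2199-01-03
% yearhop n→2
= 2201-01-03

Answer: 2201-01-03


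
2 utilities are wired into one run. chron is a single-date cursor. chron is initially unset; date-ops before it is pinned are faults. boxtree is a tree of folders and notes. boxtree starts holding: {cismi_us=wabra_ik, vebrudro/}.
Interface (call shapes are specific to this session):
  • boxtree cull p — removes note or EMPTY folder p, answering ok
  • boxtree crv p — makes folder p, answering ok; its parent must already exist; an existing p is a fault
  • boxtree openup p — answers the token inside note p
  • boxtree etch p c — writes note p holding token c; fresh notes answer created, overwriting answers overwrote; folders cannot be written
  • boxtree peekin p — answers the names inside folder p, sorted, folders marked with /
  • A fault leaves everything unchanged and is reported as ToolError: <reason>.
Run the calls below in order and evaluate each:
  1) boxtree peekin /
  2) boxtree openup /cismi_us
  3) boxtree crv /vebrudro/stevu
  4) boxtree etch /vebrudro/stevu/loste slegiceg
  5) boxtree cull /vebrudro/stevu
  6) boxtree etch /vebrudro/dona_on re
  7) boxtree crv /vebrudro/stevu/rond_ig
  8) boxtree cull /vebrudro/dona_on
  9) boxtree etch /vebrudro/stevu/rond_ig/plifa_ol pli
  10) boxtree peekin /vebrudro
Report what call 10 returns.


Step: boxtree peekin[p=/]
Result: [cismi_us, vebrudro/]
Step: boxtree openup[p=/cismi_us]
Result: wabra_ik
Step: boxtree crv[p=/vebrudro/stevu]
Result: ok
Step: boxtree etch[p=/vebrudro/stevu/loste; c=slegiceg]
Result: created
Step: boxtree cull[p=/vebrudro/stevu]
Result: ToolError: not empty
Step: boxtree etch[p=/vebrudro/dona_on; c=re]
Result: created
Step: boxtree crv[p=/vebrudro/stevu/rond_ig]
Result: ok
Step: boxtree cull[p=/vebrudro/dona_on]
Result: ok
Step: boxtree etch[p=/vebrudro/stevu/rond_ig/plifa_ol; c=pli]
Result: created
Step: boxtree peekin[p=/vebrudro]
Result: [stevu/]

Answer: [stevu/]


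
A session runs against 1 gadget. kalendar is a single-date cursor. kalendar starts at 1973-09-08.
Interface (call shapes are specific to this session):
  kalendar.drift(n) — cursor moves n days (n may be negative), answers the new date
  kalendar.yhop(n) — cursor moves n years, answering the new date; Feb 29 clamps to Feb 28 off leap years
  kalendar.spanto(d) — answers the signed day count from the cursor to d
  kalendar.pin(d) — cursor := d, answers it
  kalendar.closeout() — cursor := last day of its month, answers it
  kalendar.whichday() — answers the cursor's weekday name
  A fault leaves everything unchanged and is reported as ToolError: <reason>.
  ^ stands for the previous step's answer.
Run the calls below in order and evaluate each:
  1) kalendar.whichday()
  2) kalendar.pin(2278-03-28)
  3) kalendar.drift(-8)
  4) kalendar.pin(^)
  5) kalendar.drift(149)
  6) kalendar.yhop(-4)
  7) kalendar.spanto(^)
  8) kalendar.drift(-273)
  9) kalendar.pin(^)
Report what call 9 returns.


Answer: 2273-11-16

Derivation:
·→ kalendar.whichday()
·← Saturday
·→ kalendar.pin(d: 2278-03-28)
·← 2278-03-28
·→ kalendar.drift(n: -8)
·← 2278-03-20
·→ kalendar.pin(d: ^)
·← 2278-03-20
·→ kalendar.drift(n: 149)
·← 2278-08-16
·→ kalendar.yhop(n: -4)
·← 2274-08-16
·→ kalendar.spanto(d: ^)
·← 0
·→ kalendar.drift(n: -273)
·← 2273-11-16
·→ kalendar.pin(d: ^)
·← 2273-11-16


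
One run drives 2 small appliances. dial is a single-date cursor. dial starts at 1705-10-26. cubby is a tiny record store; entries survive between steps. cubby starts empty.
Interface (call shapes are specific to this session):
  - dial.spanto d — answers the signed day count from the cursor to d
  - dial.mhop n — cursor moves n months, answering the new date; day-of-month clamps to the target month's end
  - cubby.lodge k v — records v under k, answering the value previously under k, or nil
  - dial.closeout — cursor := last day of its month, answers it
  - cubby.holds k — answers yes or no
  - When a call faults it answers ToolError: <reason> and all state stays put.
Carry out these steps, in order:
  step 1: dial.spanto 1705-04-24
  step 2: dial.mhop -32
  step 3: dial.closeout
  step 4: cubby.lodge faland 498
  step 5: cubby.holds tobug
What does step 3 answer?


Answer: 1703-02-28

Derivation:
! dial.spanto(d→1705-04-24) ~> -185
! dial.mhop(n→-32) ~> 1703-02-26
! dial.closeout() ~> 1703-02-28
! cubby.lodge(k→faland, v→498) ~> nil
! cubby.holds(k→tobug) ~> no


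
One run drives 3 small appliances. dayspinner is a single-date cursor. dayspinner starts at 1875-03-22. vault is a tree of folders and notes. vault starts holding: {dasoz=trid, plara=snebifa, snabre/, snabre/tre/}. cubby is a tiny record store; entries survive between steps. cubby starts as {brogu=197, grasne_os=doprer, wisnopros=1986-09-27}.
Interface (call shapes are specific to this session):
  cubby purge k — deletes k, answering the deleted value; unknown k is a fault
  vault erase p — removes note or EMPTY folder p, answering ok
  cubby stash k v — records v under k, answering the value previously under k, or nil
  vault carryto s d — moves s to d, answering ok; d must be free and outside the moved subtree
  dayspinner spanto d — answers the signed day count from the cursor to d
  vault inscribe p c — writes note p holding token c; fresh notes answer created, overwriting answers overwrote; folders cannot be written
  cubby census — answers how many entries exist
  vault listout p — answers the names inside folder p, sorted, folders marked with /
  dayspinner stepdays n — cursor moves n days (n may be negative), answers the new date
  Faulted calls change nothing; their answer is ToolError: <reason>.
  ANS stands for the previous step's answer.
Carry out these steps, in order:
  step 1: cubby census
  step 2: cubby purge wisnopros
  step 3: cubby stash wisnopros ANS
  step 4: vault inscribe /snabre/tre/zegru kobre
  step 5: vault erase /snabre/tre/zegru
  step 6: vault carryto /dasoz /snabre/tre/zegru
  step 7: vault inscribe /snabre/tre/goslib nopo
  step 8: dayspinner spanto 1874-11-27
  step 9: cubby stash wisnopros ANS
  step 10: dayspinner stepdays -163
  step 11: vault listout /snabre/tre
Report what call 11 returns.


Now I run cubby census, and see 3.
I call cubby purge passing k=wisnopros, and get 1986-09-27.
Calling cubby stash passing k=wisnopros, v=ANS, — result: nil.
Then vault inscribe passing p=/snabre/tre/zegru, c=kobre, and see created.
Using vault erase passing p=/snabre/tre/zegru, → ok.
Invoking vault carryto passing s=/dasoz, d=/snabre/tre/zegru, and observe ok.
Then vault inscribe passing p=/snabre/tre/goslib, c=nopo, → created.
I use dayspinner spanto passing d=1874-11-27, and get -115.
I use cubby stash passing k=wisnopros, v=ANS, yielding 1986-09-27.
I run dayspinner stepdays passing n=-163, giving 1874-10-10.
Then vault listout passing p=/snabre/tre, and see [goslib, zegru].

Answer: [goslib, zegru]


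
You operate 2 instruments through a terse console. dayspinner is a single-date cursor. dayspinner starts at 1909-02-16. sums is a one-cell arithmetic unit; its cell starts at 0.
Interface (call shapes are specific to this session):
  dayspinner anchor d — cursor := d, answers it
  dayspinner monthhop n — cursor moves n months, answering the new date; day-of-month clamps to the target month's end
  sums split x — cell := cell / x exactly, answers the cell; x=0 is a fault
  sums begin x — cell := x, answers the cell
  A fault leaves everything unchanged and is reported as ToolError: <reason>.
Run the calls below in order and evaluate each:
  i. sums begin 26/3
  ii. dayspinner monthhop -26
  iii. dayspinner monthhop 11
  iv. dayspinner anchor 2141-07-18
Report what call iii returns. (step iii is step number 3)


Answer: 1907-11-16

Derivation:
;; 1. sums begin(x→26/3) -> 26/3
;; 2. dayspinner monthhop(n→-26) -> 1906-12-16
;; 3. dayspinner monthhop(n→11) -> 1907-11-16
;; 4. dayspinner anchor(d→2141-07-18) -> 2141-07-18


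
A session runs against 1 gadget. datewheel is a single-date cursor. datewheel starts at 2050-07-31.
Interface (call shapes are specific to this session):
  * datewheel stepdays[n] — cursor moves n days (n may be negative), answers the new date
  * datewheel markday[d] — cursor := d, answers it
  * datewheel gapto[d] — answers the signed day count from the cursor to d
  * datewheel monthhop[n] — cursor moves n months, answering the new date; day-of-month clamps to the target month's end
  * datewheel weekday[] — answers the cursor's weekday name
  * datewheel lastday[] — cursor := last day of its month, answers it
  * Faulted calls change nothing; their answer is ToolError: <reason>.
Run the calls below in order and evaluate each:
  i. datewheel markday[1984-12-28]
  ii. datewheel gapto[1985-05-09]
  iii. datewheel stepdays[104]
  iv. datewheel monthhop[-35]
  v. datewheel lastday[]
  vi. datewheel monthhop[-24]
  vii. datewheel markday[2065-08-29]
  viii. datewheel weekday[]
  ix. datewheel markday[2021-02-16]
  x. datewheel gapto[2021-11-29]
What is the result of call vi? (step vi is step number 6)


~$ datewheel markday 1984-12-28
  1984-12-28
~$ datewheel gapto 1985-05-09
  132
~$ datewheel stepdays 104
  1985-04-11
~$ datewheel monthhop -35
  1982-05-11
~$ datewheel lastday
  1982-05-31
~$ datewheel monthhop -24
  1980-05-31
~$ datewheel markday 2065-08-29
  2065-08-29
~$ datewheel weekday
  Saturday
~$ datewheel markday 2021-02-16
  2021-02-16
~$ datewheel gapto 2021-11-29
  286

Answer: 1980-05-31
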